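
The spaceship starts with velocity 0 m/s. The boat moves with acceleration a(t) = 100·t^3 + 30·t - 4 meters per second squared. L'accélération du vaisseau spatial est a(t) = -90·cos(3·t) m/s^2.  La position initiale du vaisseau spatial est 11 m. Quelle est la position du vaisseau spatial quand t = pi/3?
En partant de l'accélération a(t) = -90·cos(3·t), nous prenons 2 primitives. En prenant ∫a(t)dt et en appliquant v(0) = 0, nous trouvons v(t) = -30·sin(3·t). La primitive de la vitesse est la position. En utilisant x(0) = 11, nous obtenons x(t) = 10·cos(3·t) + 1. De l'équation de la position x(t) = 10·cos(3·t) + 1, nous substituons t = pi/3 pour obtenir x = -9.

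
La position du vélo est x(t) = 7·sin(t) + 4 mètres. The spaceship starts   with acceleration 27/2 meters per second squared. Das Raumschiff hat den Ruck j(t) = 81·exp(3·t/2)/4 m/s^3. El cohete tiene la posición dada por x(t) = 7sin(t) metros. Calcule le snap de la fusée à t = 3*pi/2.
Nous devons dériver notre équation de la position x(t) = 7·sin(t) 4 fois. En dérivant la position, nous obtenons la vitesse: v(t) = 7·cos(t). En prenant d/dt de v(t), nous trouvons a(t) = -7·sin(t). En dérivant l'accélération, nous obtenons le jerk: j(t) = -7·cos(t). La dérivée du jerk donne le snap: s(t) = 7·sin(t). Nous avons le snap s(t) = 7·sin(t). En substituant t = 3*pi/2: s(3*pi/2) = -7.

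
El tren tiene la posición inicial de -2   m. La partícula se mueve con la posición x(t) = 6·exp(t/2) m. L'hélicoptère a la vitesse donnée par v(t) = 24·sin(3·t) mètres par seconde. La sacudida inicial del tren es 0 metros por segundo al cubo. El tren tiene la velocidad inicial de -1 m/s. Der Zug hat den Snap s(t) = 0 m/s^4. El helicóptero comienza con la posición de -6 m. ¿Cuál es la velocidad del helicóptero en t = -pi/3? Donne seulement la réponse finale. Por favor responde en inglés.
The answer is 0.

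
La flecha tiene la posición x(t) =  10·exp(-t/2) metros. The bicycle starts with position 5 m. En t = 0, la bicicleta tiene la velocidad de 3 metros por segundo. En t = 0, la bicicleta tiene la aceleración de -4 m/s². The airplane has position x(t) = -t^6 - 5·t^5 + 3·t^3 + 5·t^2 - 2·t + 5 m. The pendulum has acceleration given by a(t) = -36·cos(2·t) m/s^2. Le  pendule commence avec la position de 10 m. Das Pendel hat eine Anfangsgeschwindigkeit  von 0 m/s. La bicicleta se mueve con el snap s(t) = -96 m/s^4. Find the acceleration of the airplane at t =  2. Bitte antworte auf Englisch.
We must differentiate our position equation x(t) = -t^6 - 5·t^5 + 3·t^3 + 5·t^2 - 2·t + 5 2 times. Differentiating position, we get velocity: v(t) = -6·t^5 - 25·t^4 + 9·t^2 + 10·t - 2. Taking d/dt of v(t), we find a(t) = -30·t^4 - 100·t^3 + 18·t + 10. Using a(t) = -30·t^4 - 100·t^3 + 18·t + 10 and substituting t = 2, we find a = -1234.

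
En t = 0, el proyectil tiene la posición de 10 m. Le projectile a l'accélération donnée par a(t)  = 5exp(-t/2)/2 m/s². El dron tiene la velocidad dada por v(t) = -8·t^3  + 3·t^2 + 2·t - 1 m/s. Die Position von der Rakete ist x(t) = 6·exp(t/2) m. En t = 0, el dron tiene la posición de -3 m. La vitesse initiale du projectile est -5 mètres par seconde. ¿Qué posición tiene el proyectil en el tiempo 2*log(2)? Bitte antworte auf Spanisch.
Debemos encontrar la antiderivada de nuestra ecuación de la aceleración a(t) = 5·exp(-t/2)/2 2 veces. La integral de la aceleración es la velocidad. Usando v(0) = -5, obtenemos v(t) = -5·exp(-t/2). La integral de la velocidad es la posición. Usando x(0) = 10, obtenemos x(t) = 10·exp(-t/2). Usando x(t) = 10·exp(-t/2) y sustituyendo t = 2*log(2), encontramos x = 5.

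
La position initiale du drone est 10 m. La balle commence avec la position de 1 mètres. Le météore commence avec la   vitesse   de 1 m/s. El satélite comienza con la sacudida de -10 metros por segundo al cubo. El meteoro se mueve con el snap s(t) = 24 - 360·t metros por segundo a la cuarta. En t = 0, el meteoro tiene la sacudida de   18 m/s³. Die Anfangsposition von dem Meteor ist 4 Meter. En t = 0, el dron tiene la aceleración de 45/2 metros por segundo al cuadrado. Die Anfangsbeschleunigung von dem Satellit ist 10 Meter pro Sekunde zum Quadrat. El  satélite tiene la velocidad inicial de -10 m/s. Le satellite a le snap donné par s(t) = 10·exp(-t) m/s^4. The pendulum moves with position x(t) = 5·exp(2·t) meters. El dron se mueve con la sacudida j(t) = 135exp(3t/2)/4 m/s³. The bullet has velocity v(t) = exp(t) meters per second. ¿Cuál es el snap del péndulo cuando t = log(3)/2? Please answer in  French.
Pour résoudre ceci, nous devons prendre 4 dérivées de notre équation de la position x(t) = 5·exp(2·t). La dérivée de la position donne la vitesse: v(t) = 10·exp(2·t). En prenant d/dt de v(t), nous trouvons a(t) = 20·exp(2·t). En prenant d/dt de a(t), nous trouvons j(t) = 40·exp(2·t). La dérivée du jerk donne le snap: s(t) = 80·exp(2·t). Nous avons le snap s(t) = 80·exp(2·t). En substituant t = log(3)/2: s(log(3)/2) = 240.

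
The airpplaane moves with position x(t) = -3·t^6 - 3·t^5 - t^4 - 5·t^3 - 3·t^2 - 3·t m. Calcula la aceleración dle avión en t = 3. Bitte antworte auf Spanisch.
Debemos derivar nuestra ecuación de la posición x(t) = -3·t^6 - 3·t^5 - t^4 - 5·t^3 - 3·t^2 - 3·t 2 veces. Derivando la posición, obtenemos la velocidad: v(t) = -18·t^5 - 15·t^4 - 4·t^3 - 15·t^2 - 6·t - 3. La derivada de la velocidad da la aceleración: a(t) = -90·t^4 - 60·t^3 - 12·t^2 - 30·t - 6. Tenemos la aceleración a(t) = -90·t^4 - 60·t^3 - 12·t^2 - 30·t - 6. Sustituyendo t = 3: a(3) = -9114.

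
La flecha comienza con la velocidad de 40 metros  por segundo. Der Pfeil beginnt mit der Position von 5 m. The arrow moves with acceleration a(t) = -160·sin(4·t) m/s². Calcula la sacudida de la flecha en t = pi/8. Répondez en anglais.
We must differentiate our acceleration equation a(t) = -160·sin(4·t) 1 time. Differentiating acceleration, we get jerk: j(t) = -640·cos(4·t). From the given jerk equation j(t) = -640·cos(4·t), we substitute t = pi/8 to get j = 0.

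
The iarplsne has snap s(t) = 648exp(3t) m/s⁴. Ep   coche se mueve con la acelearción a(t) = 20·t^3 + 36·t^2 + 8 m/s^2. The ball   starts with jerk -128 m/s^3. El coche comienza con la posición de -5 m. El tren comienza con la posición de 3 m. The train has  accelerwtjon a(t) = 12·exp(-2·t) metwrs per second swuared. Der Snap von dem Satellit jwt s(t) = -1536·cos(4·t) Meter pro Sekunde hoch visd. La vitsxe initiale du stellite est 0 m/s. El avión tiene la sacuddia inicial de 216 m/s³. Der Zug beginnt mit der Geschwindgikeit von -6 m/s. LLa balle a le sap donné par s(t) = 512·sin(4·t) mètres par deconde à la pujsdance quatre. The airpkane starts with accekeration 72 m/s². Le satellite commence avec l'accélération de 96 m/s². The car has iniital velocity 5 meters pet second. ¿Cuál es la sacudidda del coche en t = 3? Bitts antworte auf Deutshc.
Um dies zu lösen, müssen wir 1 Ableitung unserer Gleichung für die Beschleunigung a(t) = 20·t^3 + 36·t^2 + 8 nehmen. Durch Ableiten von der Beschleunigung erhalten wir den Ruck: j(t) = 60·t^2 + 72·t. Mit j(t) = 60·t^2 + 72·t und Einsetzen von t = 3, finden wir j = 756.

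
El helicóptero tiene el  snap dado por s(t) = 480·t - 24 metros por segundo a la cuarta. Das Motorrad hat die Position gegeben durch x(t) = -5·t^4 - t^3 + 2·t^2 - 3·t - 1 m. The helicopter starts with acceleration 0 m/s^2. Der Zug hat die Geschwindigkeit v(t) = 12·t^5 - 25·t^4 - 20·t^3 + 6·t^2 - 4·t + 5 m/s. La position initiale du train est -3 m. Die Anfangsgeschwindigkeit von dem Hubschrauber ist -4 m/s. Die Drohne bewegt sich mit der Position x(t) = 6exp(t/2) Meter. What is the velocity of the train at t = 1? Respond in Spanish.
Usando v(t) = 12·t^5 - 25·t^4 - 20·t^3 + 6·t^2 - 4·t + 5 y sustituyendo t = 1, encontramos v = -26.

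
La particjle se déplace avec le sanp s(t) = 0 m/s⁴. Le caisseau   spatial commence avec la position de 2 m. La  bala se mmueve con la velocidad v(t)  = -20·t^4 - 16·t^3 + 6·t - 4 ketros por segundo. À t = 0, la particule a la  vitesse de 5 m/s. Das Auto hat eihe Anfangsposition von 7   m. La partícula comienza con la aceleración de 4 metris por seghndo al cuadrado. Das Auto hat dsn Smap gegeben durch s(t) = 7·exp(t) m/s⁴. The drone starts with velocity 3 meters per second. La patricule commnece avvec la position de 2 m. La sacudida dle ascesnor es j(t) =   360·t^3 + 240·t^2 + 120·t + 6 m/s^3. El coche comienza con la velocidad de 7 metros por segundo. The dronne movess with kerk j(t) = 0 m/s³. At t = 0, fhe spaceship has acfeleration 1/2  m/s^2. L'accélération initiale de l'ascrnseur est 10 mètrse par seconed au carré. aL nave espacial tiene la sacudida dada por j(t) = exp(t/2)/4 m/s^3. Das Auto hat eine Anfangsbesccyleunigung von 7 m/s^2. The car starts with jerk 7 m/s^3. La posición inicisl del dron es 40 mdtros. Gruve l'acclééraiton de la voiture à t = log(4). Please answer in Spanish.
Partiendo del snap s(t) = 7·exp(t), tomamos 2 antiderivadas. Integrando el snap y usando la condición inicial j(0) = 7, obtenemos j(t) = 7·exp(t). Integrando la sacudida y usando la condición inicial a(0) = 7, obtenemos a(t) = 7·exp(t). Tenemos la aceleración a(t) = 7·exp(t). Sustituyendo t = log(4): a(log(4)) = 28.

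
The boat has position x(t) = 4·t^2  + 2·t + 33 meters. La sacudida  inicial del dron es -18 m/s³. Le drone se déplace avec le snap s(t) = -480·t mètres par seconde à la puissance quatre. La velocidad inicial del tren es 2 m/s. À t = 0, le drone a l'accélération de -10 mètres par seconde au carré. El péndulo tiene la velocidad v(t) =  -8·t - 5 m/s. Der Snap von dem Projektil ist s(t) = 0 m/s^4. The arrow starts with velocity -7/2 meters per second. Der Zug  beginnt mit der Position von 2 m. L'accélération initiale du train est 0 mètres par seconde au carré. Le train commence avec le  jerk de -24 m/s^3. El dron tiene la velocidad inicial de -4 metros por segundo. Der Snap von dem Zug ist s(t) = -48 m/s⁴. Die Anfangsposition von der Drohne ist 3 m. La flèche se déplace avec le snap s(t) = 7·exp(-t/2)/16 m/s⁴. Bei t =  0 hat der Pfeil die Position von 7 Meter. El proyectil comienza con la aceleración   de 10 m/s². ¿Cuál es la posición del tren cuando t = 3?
Partiendo del snap s(t) = -48, tomamos 4 antiderivadas. Tomando ∫s(t)dt y aplicando j(0) = -24, encontramos j(t) = -48·t - 24. La antiderivada de la sacudida, con a(0) = 0, da la aceleración: a(t) = 24·t·(-t - 1). La antiderivada de la aceleración es la velocidad. Usando v(0) = 2, obtenemos v(t) = -8·t^3 - 12·t^2 + 2. Tomando ∫v(t)dt y aplicando x(0) = 2, encontramos x(t) = -2·t^4 - 4·t^3 + 2·t + 2. Tenemos la posición x(t) = -2·t^4 - 4·t^3 + 2·t + 2. Sustituyendo t = 3: x(3) = -262.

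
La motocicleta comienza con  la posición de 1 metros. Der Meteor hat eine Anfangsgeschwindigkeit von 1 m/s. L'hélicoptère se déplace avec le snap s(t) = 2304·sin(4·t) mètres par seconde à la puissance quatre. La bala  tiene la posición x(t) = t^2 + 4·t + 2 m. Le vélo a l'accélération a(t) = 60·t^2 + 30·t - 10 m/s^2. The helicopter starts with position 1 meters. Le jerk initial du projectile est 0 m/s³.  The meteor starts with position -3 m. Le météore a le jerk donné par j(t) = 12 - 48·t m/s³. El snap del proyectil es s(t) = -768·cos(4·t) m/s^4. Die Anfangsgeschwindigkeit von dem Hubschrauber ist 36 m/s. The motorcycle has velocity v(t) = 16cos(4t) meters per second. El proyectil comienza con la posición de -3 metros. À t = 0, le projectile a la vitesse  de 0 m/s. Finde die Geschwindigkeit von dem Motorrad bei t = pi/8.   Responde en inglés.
From the given velocity equation v(t) = 16·cos(4·t), we substitute t = pi/8 to get v = 0.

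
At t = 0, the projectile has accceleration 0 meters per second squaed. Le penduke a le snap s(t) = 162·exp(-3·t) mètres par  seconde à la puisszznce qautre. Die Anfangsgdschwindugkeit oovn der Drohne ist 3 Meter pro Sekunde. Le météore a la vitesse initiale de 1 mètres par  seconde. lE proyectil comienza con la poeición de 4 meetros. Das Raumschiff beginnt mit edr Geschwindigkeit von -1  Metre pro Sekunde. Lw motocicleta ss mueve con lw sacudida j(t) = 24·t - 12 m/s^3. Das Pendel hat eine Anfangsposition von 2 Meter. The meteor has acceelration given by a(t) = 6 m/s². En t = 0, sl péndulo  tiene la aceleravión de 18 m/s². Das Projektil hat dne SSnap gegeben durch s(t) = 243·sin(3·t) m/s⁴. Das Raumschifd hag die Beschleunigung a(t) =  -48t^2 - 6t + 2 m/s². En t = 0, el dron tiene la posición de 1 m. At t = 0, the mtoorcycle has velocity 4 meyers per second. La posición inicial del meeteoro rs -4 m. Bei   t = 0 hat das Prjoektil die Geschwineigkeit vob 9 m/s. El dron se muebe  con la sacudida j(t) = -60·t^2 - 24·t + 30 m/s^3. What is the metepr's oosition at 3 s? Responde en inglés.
Starting from acceleration a(t) = 6, we take 2 integrals. Taking ∫a(t)dt and applying v(0) = 1, we find v(t) = 6·t + 1. Finding the antiderivative of v(t) and using x(0) = -4: x(t) = 3·t^2 + t - 4. From the given position equation x(t) = 3·t^2 + t - 4, we substitute t = 3 to get x = 26.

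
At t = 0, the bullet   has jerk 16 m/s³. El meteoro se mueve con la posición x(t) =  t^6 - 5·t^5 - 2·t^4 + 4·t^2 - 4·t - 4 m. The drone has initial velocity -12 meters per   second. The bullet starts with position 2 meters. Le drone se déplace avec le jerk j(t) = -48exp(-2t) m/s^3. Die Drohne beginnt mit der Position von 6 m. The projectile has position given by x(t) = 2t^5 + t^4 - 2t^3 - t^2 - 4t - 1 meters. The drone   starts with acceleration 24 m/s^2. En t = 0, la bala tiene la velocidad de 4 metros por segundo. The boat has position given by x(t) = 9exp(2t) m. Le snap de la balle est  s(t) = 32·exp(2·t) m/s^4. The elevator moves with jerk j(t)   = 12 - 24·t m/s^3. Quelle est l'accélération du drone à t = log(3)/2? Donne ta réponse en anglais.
We need to integrate our jerk equation j(t) = -48·exp(-2·t) 1 time. Finding the integral of j(t) and using a(0) = 24: a(t) = 24·exp(-2·t). From the given acceleration equation a(t) = 24·exp(-2·t), we substitute t = log(3)/2 to get a = 8.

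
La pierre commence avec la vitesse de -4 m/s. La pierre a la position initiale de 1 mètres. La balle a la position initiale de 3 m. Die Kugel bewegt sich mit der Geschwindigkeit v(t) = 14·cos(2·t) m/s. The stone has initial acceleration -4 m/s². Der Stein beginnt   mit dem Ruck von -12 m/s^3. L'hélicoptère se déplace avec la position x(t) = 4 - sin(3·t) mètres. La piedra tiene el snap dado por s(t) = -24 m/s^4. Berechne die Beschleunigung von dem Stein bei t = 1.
Ausgehend von dem Snap s(t) = -24, nehmen wir 2 Integrale. Durch Integration von dem Snap und Verwendung der Anfangsbedingung j(0) = -12, erhalten wir j(t) = -24·t - 12. Das Integral von dem Ruck ist die Beschleunigung. Mit a(0) = -4 erhalten wir a(t) = -12·t^2 - 12·t - 4. Wir haben die Beschleunigung a(t) = -12·t^2 - 12·t - 4. Durch Einsetzen von t = 1: a(1) = -28.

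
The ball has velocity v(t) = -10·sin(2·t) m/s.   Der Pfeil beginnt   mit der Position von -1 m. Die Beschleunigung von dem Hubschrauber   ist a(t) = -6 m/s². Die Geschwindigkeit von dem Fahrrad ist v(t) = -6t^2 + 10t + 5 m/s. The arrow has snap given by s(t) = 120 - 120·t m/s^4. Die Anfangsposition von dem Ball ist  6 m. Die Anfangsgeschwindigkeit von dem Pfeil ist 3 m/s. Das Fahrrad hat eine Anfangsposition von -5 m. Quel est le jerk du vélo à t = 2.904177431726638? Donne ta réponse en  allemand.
Wir müssen unsere Gleichung für die Geschwindigkeit v(t) = -6·t^2 + 10·t + 5 2-mal ableiten. Die Ableitung von der Geschwindigkeit ergibt die Beschleunigung: a(t) = 10 - 12·t. Mit d/dt von a(t) finden wir j(t) = -12. Wir haben den Ruck j(t) = -12. Durch Einsetzen von t = 2.904177431726638: j(2.904177431726638) = -12.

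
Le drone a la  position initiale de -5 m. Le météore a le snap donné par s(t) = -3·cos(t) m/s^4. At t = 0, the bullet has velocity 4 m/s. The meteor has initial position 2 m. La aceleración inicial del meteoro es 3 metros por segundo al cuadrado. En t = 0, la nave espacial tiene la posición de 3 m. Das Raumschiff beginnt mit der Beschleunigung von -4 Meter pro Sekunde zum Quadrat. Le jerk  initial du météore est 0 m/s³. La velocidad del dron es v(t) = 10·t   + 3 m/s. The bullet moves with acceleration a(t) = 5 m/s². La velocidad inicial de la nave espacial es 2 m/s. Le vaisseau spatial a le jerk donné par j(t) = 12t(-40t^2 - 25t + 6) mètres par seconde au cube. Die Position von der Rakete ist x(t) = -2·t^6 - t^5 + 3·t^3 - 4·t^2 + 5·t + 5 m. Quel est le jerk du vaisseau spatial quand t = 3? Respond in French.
De l'équation du jerk j(t) = 12·t·(-40·t^2 - 25·t + 6), nous substituons t = 3 pour obtenir j = -15444.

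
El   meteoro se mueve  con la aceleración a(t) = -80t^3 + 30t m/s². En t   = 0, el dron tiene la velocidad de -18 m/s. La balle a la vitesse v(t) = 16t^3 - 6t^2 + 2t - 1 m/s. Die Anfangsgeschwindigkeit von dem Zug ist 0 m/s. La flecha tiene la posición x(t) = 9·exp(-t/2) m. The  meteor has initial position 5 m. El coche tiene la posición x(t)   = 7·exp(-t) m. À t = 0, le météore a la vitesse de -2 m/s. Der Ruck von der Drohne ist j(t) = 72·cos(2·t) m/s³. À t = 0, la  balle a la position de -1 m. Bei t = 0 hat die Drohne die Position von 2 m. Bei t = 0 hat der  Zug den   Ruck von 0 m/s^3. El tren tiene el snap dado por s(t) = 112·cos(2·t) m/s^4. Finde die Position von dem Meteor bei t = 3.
Wir müssen das Integral unserer Gleichung für die Beschleunigung a(t) = -80·t^3 + 30·t 2-mal finden. Die Stammfunktion von der Beschleunigung ist die Geschwindigkeit. Mit v(0) = -2 erhalten wir v(t) = -20·t^4 + 15·t^2 - 2. Die Stammfunktion von der Geschwindigkeit, mit x(0) = 5, ergibt die Position: x(t) = -4·t^5 + 5·t^3 - 2·t + 5. Mit x(t) = -4·t^5 + 5·t^3 - 2·t + 5 und Einsetzen von t = 3, finden wir x = -838.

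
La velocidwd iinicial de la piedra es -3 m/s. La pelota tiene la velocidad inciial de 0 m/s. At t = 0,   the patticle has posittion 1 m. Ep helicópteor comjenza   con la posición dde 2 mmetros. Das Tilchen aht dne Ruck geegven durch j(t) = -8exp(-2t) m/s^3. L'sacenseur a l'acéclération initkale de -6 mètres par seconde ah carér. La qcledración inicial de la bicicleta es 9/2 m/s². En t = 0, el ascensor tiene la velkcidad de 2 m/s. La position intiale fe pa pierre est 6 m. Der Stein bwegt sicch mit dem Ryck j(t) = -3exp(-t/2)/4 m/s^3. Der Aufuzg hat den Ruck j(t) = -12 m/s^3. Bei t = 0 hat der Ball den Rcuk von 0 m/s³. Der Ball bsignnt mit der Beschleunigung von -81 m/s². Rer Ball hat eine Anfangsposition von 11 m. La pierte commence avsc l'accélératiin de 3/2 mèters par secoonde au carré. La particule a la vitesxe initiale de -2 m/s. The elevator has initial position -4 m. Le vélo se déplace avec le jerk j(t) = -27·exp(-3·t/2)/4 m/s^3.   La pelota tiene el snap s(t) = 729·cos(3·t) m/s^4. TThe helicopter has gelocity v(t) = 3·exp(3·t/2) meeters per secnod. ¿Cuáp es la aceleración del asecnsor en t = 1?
Necesitamos integrar nuestra ecuación de la sacudida j(t) = -12 1 vez. Integrando la sacudida y usando la condición inicial a(0) = -6, obtenemos a(t) = -12·t - 6. De la ecuación de la aceleración a(t) = -12·t - 6, sustituimos t = 1 para obtener a = -18.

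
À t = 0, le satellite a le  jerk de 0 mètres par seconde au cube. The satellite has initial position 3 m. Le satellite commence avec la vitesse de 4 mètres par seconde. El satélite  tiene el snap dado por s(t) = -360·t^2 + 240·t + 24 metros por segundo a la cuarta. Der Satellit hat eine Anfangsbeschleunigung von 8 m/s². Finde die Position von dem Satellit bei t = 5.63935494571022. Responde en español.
Debemos encontrar la antiderivada de nuestra ecuación del snap s(t) = -360·t^2 + 240·t + 24 4 veces. Tomando ∫s(t)dt y aplicando j(0) = 0, encontramos j(t) = 24·t·(-5·t^2 + 5·t + 1). Integrando la sacudida y usando la condición inicial a(0) = 8, obtenemos a(t) = -30·t^4 + 40·t^3 + 12·t^2 + 8. Tomando ∫a(t)dt y aplicando v(0) = 4, encontramos v(t) = -6·t^5 + 10·t^4 + 4·t^3 + 8·t + 4. La integral de la velocidad, con x(0) = 3, da la posición: x(t) = -t^6 + 2·t^5 + t^4 + 4·t^2 + 4·t + 3. Tenemos la posición x(t) = -t^6 + 2·t^5 + t^4 + 4·t^2 + 4·t + 3. Sustituyendo t = 5.63935494571022: x(5.63935494571022) = -19593.1790941124.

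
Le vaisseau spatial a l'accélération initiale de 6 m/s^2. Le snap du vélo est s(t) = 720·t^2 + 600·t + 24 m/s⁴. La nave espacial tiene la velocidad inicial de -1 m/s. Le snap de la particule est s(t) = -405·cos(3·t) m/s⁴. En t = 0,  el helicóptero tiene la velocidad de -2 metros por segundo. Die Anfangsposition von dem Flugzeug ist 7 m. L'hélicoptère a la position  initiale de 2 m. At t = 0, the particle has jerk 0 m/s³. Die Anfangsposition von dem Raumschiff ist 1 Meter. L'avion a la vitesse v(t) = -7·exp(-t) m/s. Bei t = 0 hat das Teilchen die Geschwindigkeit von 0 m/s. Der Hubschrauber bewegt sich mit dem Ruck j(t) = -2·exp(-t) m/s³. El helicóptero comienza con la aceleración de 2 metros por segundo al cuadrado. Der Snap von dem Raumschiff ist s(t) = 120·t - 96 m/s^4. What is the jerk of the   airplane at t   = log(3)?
Starting from velocity v(t) = -7·exp(-t), we take 2 derivatives. Differentiating velocity, we get acceleration: a(t) = 7·exp(-t). Taking d/dt of a(t), we find j(t) = -7·exp(-t). From the given jerk equation j(t) = -7·exp(-t), we substitute t = log(3) to get j = -7/3.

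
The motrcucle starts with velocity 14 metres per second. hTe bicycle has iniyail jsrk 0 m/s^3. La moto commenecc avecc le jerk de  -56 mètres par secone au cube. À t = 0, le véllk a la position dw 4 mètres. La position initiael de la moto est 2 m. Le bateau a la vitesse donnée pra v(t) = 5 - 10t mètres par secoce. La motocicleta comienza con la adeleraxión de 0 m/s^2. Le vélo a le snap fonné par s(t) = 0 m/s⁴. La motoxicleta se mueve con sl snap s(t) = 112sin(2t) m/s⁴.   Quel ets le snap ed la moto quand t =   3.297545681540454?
En utilisant s(t) = 112·sin(2·t) et en substituant t = 3.297545681540454, nous trouvons s = 34.3698076085165.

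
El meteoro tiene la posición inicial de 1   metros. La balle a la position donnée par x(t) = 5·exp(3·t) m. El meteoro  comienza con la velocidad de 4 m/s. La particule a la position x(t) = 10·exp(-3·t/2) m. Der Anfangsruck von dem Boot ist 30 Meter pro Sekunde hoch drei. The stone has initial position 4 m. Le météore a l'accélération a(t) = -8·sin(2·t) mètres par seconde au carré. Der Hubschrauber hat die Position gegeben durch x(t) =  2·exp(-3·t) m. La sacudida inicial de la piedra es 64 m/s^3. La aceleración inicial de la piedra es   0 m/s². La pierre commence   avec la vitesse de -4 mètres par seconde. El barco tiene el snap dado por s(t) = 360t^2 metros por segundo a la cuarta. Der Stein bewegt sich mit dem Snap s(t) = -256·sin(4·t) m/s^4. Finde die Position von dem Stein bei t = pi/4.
Wir müssen unsere Gleichung für den Snap s(t) = -256·sin(4·t) 4-mal integrieren. Mit ∫s(t)dt und Anwendung von j(0) = 64, finden wir j(t) = 64·cos(4·t). Durch Integration von dem Ruck und Verwendung der Anfangsbedingung a(0) = 0, erhalten wir a(t) = 16·sin(4·t). Die Stammfunktion von der Beschleunigung, mit v(0) = -4, ergibt die Geschwindigkeit: v(t) = -4·cos(4·t). Durch Integration von der Geschwindigkeit und Verwendung der Anfangsbedingung x(0) = 4, erhalten wir x(t) = 4 - sin(4·t). Mit x(t) = 4 - sin(4·t) und Einsetzen von t = pi/4, finden wir x = 4.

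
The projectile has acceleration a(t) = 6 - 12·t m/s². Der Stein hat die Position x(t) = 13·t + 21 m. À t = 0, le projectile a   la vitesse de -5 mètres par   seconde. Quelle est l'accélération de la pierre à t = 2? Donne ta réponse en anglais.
We must differentiate our position equation x(t) = 13·t + 21 2 times. The derivative of position gives velocity: v(t) = 13. Taking d/dt of v(t), we find a(t) = 0. From the given acceleration equation a(t) = 0, we substitute t = 2 to get a = 0.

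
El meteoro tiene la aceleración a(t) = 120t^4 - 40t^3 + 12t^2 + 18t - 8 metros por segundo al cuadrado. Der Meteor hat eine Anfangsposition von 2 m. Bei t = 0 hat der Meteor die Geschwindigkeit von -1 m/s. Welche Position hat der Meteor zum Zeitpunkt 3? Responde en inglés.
To solve this, we need to take 2 integrals of our acceleration equation a(t) = 120·t^4 - 40·t^3 + 12·t^2 + 18·t - 8. The integral of acceleration is velocity. Using v(0) = -1, we get v(t) = 24·t^5 - 10·t^4 + 4·t^3 + 9·t^2 - 8·t - 1. The integral of velocity, with x(0) = 2, gives position: x(t) = 4·t^6 - 2·t^5 + t^4 + 3·t^3 - 4·t^2 - t + 2. From the given position equation x(t) = 4·t^6 - 2·t^5 + t^4 + 3·t^3 - 4·t^2 - t + 2, we substitute t = 3 to get x = 2555.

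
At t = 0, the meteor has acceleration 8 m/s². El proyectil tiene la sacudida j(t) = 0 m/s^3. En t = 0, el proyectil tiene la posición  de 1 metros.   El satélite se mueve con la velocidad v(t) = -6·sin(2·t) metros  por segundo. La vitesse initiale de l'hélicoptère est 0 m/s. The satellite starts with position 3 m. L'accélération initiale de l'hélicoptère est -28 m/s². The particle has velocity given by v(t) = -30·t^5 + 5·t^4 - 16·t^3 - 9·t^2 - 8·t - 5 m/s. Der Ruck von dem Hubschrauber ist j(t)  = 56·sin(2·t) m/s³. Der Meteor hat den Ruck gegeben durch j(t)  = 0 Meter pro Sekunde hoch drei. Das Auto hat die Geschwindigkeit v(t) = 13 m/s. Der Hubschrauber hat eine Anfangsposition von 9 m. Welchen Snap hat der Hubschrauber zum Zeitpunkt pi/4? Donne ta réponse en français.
En partant du jerk j(t) = 56·sin(2·t), nous prenons 1 dérivée. La dérivée du jerk donne le snap: s(t) = 112·cos(2·t). Nous avons le snap s(t) = 112·cos(2·t). En substituant t = pi/4: s(pi/4) = 0.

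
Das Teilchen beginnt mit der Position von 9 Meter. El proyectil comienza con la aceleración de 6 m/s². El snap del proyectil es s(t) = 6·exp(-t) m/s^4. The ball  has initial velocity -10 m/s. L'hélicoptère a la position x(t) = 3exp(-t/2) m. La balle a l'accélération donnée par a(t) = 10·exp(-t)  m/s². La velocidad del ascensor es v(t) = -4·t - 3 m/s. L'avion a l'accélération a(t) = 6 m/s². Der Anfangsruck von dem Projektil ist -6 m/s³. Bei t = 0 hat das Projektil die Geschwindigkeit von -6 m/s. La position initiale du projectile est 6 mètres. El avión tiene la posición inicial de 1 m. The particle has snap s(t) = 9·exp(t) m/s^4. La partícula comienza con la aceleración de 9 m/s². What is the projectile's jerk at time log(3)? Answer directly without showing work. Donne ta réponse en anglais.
j(log(3)) = -2.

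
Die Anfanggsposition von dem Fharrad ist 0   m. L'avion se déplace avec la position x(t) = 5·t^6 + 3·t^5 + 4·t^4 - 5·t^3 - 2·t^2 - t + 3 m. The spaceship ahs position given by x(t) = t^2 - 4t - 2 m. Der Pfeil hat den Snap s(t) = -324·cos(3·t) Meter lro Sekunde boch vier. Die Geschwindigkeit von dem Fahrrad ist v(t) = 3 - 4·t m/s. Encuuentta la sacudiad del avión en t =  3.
Partiendo de la posición x(t) = 5·t^6 + 3·t^5 + 4·t^4 - 5·t^3 - 2·t^2 - t + 3, tomamos 3 derivadas. La derivada de la posición da la velocidad: v(t) = 30·t^5 + 15·t^4 + 16·t^3 - 15·t^2 - 4·t - 1. La derivada de la velocidad da la aceleración: a(t) = 150·t^4 + 60·t^3 + 48·t^2 - 30·t - 4. Tomando d/dt de a(t), encontramos j(t) = 600·t^3 + 180·t^2 + 96·t - 30. De la ecuación de la sacudida j(t) = 600·t^3 + 180·t^2 + 96·t - 30, sustituimos t = 3 para obtener j = 18078.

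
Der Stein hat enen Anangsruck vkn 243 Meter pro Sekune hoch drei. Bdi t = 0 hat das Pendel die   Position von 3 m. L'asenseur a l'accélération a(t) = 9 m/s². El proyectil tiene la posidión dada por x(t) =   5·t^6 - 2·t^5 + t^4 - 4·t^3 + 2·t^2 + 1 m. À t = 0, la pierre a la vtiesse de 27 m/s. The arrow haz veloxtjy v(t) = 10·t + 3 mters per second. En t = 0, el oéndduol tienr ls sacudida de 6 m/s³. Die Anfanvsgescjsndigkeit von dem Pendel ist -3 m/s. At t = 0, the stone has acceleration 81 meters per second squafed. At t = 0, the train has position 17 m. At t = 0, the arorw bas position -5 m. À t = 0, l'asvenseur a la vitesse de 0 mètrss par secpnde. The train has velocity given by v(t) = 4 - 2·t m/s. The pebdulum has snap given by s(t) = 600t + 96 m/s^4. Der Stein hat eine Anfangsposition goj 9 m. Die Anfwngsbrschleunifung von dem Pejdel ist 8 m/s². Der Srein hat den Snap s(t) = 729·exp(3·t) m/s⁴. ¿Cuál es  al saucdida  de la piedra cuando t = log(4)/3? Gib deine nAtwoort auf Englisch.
Starting from snap s(t) = 729·exp(3·t), we take 1 antiderivative. Integrating snap and using the initial condition j(0) = 243, we get j(t) = 243·exp(3·t). From the given jerk equation j(t) = 243·exp(3·t), we substitute t = log(4)/3 to get j = 972.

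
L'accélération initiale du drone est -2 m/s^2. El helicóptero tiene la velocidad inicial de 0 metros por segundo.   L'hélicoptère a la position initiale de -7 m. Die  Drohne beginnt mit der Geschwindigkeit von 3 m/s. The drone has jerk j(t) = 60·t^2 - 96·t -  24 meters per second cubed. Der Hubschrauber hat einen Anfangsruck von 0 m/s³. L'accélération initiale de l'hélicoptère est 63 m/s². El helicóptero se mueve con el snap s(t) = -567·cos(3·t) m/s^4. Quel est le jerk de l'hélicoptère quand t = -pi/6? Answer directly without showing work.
La réponse est 189.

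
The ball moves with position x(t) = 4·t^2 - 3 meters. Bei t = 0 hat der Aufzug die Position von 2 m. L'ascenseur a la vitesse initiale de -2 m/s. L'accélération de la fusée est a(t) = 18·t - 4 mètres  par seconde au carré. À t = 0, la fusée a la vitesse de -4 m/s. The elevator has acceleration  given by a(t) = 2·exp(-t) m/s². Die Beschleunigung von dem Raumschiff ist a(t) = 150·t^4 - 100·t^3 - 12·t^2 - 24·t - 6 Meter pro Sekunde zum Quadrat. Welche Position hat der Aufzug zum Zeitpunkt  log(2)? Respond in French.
Nous devons trouver la primitive de notre équation de l'accélération a(t) = 2·exp(-t) 2 fois. En prenant ∫a(t)dt et en appliquant v(0) = -2, nous trouvons v(t) = -2·exp(-t). En intégrant la vitesse et en utilisant la condition initiale x(0) = 2, nous obtenons x(t) = 2·exp(-t). Nous avons la position x(t) = 2·exp(-t). En substituant t = log(2): x(log(2)) = 1.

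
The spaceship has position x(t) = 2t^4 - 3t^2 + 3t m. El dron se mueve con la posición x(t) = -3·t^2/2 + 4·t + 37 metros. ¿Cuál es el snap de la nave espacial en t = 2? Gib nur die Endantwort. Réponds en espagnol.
s(2) = 48.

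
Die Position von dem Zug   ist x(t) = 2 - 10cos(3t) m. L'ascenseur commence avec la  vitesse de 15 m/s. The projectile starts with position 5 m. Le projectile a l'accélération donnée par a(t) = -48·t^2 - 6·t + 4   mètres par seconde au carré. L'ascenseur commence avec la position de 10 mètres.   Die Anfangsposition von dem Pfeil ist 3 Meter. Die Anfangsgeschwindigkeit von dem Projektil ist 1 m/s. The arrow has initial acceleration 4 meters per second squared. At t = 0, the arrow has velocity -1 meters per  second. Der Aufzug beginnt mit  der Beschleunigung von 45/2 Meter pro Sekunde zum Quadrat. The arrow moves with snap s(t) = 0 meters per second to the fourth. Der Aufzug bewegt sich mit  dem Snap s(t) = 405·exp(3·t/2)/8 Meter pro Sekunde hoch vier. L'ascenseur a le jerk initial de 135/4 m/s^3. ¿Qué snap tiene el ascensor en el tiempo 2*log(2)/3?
Tenemos el snap s(t) = 405·exp(3·t/2)/8. Sustituyendo t = 2*log(2)/3: s(2*log(2)/3) = 405/4.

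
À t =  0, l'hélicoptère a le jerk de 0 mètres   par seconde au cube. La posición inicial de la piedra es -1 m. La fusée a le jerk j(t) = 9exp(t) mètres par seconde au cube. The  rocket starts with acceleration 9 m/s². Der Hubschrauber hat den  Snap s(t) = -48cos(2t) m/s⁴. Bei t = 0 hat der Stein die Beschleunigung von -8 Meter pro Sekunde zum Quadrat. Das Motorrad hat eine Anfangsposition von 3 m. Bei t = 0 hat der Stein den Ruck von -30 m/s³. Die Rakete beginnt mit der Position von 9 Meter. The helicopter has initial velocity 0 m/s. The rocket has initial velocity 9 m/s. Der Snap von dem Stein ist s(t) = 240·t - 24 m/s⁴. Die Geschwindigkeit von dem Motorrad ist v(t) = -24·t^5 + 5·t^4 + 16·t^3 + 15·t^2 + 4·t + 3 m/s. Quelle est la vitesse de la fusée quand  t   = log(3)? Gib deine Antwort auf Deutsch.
Ausgehend von dem Ruck j(t) = 9·exp(t), nehmen wir 2 Integrale. Mit ∫j(t)dt und Anwendung von a(0) = 9, finden wir a(t) = 9·exp(t). Das Integral von der Beschleunigung ist die Geschwindigkeit. Mit v(0) = 9 erhalten wir v(t) = 9·exp(t). Aus der Gleichung für die Geschwindigkeit v(t) = 9·exp(t), setzen wir t = log(3) ein und erhalten v = 27.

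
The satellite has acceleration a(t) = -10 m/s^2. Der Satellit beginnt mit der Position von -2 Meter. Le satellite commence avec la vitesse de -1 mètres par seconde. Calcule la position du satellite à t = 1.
Nous devons trouver la primitive de notre équation de l'accélération a(t) = -10 2 fois. L'intégrale de l'accélération est la vitesse. En utilisant v(0) = -1, nous obtenons v(t) = -10·t - 1. En intégrant la vitesse et en utilisant la condition initiale x(0) = -2, nous obtenons x(t) = -5·t^2 - t - 2. En utilisant x(t) = -5·t^2 - t - 2 et en substituant t = 1, nous trouvons x = -8.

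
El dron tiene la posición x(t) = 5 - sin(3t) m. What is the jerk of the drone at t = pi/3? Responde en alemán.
Wir müssen unsere Gleichung für die Position x(t) = 5 - sin(3·t) 3-mal ableiten. Mit d/dt von x(t) finden wir v(t) = -3·cos(3·t). Die Ableitung von der Geschwindigkeit ergibt die Beschleunigung: a(t) = 9·sin(3·t). Durch Ableiten von der Beschleunigung erhalten wir den Ruck: j(t) = 27·cos(3·t). Mit j(t) = 27·cos(3·t) und Einsetzen von t = pi/3, finden wir j = -27.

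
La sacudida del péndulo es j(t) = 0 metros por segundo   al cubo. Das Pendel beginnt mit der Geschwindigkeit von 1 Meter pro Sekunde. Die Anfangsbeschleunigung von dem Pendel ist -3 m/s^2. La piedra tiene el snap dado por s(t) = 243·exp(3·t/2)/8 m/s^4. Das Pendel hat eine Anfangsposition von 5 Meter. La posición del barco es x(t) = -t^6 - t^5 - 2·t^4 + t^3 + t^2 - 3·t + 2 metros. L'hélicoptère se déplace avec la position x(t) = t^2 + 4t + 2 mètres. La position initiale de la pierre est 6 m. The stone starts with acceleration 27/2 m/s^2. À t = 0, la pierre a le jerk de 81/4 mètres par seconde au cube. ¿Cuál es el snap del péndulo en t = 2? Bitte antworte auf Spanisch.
Partiendo de la sacudida j(t) = 0, tomamos 1 derivada. La derivada de la sacudida da el snap: s(t) = 0. De la ecuación del snap s(t) = 0, sustituimos t = 2 para obtener s = 0.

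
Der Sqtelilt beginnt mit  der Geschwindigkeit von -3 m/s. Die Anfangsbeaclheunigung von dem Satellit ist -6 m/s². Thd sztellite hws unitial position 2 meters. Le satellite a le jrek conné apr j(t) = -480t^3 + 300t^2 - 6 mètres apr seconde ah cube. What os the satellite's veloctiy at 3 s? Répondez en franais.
Pour résoudre ceci, nous devons prendre 2 primitives de notre équation du jerk j(t) = -480·t^3 + 300·t^2 - 6. La primitive du jerk est l'accélération. En utilisant a(0) = -6, nous obtenons a(t) = -120·t^4 + 100·t^3 - 6·t - 6. L'intégrale de l'accélération est la vitesse. En utilisant v(0) = -3, nous obtenons v(t) = -24·t^5 + 25·t^4 - 3·t^2 - 6·t - 3. Nous avons la vitesse v(t) = -24·t^5 + 25·t^4 - 3·t^2 - 6·t - 3. En substituant t = 3: v(3) = -3855.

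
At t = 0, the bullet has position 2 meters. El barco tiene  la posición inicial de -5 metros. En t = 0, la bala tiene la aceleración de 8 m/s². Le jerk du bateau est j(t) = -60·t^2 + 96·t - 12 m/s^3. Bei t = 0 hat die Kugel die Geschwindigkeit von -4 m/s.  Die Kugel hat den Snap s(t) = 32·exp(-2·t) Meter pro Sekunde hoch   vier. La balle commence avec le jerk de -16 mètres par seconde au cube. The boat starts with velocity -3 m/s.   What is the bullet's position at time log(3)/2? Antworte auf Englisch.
We must find the integral of our snap equation s(t) = 32·exp(-2·t) 4 times. Taking ∫s(t)dt and applying j(0) = -16, we find j(t) = -16·exp(-2·t). The integral of jerk, with a(0) = 8, gives acceleration: a(t) = 8·exp(-2·t). The integral of acceleration is velocity. Using v(0) = -4, we get v(t) = -4·exp(-2·t). Integrating velocity and using the initial condition x(0) = 2, we get x(t) = 2·exp(-2·t). Using x(t) = 2·exp(-2·t) and substituting t = log(3)/2, we find x = 2/3.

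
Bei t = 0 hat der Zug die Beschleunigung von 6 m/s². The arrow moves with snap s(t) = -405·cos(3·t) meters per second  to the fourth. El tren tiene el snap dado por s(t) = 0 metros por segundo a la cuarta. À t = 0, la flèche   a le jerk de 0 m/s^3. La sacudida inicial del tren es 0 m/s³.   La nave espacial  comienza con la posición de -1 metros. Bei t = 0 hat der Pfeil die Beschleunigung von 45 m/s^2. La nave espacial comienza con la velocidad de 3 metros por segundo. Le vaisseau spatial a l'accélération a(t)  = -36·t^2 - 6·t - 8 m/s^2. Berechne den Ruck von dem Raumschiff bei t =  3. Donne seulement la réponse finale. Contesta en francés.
j(3) = -222.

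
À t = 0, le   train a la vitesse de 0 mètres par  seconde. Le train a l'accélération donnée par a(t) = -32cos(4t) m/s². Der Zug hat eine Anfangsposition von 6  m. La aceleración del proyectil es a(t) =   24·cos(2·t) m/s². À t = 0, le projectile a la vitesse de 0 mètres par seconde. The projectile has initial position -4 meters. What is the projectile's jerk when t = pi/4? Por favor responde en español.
Para resolver esto, necesitamos tomar 1 derivada de nuestra ecuación de la aceleración a(t) = 24·cos(2·t). Derivando la aceleración, obtenemos la sacudida: j(t) = -48·sin(2·t). Usando j(t) = -48·sin(2·t) y sustituyendo t = pi/4, encontramos j = -48.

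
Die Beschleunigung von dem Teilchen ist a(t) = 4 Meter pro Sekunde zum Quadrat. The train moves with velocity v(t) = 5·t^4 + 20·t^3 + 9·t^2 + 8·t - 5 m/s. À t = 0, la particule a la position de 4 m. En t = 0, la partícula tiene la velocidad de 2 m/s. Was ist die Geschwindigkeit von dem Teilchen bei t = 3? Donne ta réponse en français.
Pour résoudre ceci, nous devons prendre 1 intégrale de notre équation de l'accélération a(t) = 4. En prenant ∫a(t)dt et en appliquant v(0) = 2, nous trouvons v(t) = 4·t + 2. Nous avons la vitesse v(t) = 4·t + 2. En substituant t = 3: v(3) = 14.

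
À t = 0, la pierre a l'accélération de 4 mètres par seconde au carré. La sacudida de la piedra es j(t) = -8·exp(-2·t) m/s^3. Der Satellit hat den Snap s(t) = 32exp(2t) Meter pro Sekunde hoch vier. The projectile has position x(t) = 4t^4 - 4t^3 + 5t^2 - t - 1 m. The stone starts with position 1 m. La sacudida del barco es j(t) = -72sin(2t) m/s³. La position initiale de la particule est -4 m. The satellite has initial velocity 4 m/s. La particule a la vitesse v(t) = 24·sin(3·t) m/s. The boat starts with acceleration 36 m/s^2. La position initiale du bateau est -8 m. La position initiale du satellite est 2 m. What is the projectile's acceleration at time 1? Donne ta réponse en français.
En partant de la position x(t) = 4·t^4 - 4·t^3 + 5·t^2 - t - 1, nous prenons 2 dérivées. En dérivant la position, nous obtenons la vitesse: v(t) = 16·t^3 - 12·t^2 + 10·t - 1. En dérivant la vitesse, nous obtenons l'accélération: a(t) = 48·t^2 - 24·t + 10. De l'équation de l'accélération a(t) = 48·t^2 - 24·t + 10, nous substituons t = 1 pour obtenir a = 34.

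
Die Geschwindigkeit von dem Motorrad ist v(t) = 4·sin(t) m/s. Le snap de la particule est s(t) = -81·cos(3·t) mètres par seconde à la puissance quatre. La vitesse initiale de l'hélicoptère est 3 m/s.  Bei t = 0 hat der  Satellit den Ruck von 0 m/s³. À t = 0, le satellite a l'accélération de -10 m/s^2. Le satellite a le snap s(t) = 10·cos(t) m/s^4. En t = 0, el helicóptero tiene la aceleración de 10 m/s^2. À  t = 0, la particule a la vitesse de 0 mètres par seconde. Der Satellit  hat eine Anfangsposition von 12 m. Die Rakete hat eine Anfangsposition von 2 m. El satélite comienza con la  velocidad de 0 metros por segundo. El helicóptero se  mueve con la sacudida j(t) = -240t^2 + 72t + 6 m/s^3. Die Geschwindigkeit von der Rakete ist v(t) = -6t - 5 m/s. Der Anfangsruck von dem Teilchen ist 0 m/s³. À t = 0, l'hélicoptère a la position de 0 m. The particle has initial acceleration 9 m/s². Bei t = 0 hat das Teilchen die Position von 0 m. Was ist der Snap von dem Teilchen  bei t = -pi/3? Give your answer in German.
Wir haben den Snap s(t) = -81·cos(3·t). Durch Einsetzen von t = -pi/3: s(-pi/3) = 81.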